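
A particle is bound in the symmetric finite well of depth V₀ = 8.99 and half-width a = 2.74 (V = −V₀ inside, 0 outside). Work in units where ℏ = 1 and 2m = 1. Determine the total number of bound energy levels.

N = 6

The dimensionless depth is z₀ = a√(2mV₀)/ℏ = 2.74 × √(8.990) = 8.215.
The even/odd transcendental equations gain one root per π/2 in z₀, giving N = 1 + ⌊2z₀/π⌋ = 1 + ⌊5.230⌋ = 6.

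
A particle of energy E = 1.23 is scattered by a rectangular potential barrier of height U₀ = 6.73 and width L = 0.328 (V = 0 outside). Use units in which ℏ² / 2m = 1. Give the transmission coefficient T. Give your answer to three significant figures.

T = 0.454

E < U₀: inside the barrier ψ ∝ e^{±κx} with κ = √(2m(U₀ − E))/ℏ = 2.345.
κL = 0.7692, sinh(κL) = 0.8474.
Matching ψ, ψ′ at both faces gives T = [1 + U₀² sinh²(κL) / (4E(U₀ − E))]⁻¹ = 1/2.202 = 0.454.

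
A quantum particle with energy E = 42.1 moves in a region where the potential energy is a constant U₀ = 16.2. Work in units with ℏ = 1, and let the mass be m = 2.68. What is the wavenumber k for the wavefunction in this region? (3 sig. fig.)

k = 11.8

With E > U₀ the solution is oscillatory, ψ ∝ e^{±ikx} with k = √(2m(E − U₀))/ℏ.
k = √(2 × 2.68 × 25.9) = 11.78.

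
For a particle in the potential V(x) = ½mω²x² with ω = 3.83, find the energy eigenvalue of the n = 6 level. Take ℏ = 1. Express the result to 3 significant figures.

E = 24.9

The oscillator eigenvalues are E_n = ℏω(n + ½), so E_6 = 3.83 × 6.5 = 24.90.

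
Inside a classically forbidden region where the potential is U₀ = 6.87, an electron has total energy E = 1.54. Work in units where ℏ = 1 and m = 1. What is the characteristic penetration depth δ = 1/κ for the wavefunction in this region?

Since E < U₀ the TISE in this region is ψ'' = κ²ψ with κ = √(2m(U₀ − E))/ℏ.
κ = √(2 × 1 × 5.33) = 3.265. The penetration depth is δ = 1/κ = 0.306.

δ = 0.306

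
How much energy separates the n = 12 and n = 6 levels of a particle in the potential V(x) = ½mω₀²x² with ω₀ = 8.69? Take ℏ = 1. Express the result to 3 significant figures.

E_n = ℏω₀(n + ½), so ΔE = (12 − 6) ℏω₀ = 6 × 8.69 = 52.14.

ΔE = 52.1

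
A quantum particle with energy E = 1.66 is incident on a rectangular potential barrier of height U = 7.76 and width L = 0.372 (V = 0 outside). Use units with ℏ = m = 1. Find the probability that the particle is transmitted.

T = 0.189

Since E < U the interior solution is evanescent with decay constant κ = √(2m(U − E))/ℏ = 3.493.
κL = 1.299, sinh(κL) = 1.697.
The exact tunnelling result is T⁻¹ = 1 + U² sinh²(κL) / [4E(U − E)] = 5.282, so T = 0.189.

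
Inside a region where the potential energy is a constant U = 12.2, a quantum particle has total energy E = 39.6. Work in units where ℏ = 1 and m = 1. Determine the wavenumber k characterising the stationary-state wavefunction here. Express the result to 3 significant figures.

With E > U the solution is oscillatory, ψ ∝ e^{±ikx} with k = √(2m(E − U))/ℏ.
k = √(2 × 1 × 27.4) = 7.403.

k = 7.40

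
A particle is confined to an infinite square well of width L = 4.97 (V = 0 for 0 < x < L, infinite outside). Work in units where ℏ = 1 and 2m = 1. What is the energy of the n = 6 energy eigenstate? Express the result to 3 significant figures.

E = 14.4

The infinite-well eigenfunctions ψ_n = √(2/L) sin(nπx/L) vanish at both walls, giving E_n = n²π²ℏ²/(2mL²).
E_6 = 6² × π² / (2 × 0.5 × 4.97²) = 14.38.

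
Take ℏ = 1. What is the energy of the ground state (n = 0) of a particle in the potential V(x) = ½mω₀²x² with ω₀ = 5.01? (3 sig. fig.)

Using E_n = (n + ½)ℏω₀: E_0 = 0.5 × 5.01 = 2.505.

E = 2.51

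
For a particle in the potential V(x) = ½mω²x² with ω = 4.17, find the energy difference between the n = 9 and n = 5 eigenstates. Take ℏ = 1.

ΔE = 16.7

E_n = ℏω(n + ½), so ΔE = (9 − 5) ℏω = 4 × 4.17 = 16.68.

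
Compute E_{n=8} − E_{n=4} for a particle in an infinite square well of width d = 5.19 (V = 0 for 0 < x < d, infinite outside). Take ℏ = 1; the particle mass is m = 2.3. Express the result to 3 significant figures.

ΔE = 3.82

E_n = n²π²ℏ²/(2md²), so ΔE = (8² − 4²) π²ℏ²/(2md²).
ΔE = 48 × π² / (2 × 2.3 × 5.19²) = 3.823.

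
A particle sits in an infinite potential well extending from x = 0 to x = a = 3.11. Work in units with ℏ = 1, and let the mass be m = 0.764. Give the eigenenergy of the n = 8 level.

E = 42.7

Requiring ψ(0) = ψ(a) = 0 quantises k = nπ/a, hence E_n = ℏ²k²/2m = n²π²ℏ²/(2ma²).
E_8 = 8² × π² / (2 × 0.764 × 3.11²) = 42.74.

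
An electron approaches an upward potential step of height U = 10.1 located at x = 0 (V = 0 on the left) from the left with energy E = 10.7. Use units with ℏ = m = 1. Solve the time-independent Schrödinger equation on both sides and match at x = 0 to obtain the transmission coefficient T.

T = 0.619

On each side the TISE gives plane waves with k = √(2m(E − V))/ℏ: k₁ = √(2·1·10.7) = 4.626, k₂ = √(2·1·0.6) = 1.095.
Matching ψ and ψ′ at x = 0 gives r = (k₁ − k₂)/(k₁ + k₂), so R = r² = 0.3808 and T = 1 − R = 0.6192.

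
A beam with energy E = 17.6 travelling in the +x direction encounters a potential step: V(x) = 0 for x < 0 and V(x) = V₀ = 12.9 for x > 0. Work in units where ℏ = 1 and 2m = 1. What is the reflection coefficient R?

R = 0.102

On each side the TISE gives plane waves with k = √(2m(E − V))/ℏ: k₁ = √(2·½·17.6) = 4.195, k₂ = √(2·½·4.7) = 2.168.
Continuity of ψ and ψ′ at the step yields the reflection amplitude r = (k₁ − k₂)/(k₁ + k₂) = 0.3186; thus R = |r|² = 0.1015, T = 0.8985.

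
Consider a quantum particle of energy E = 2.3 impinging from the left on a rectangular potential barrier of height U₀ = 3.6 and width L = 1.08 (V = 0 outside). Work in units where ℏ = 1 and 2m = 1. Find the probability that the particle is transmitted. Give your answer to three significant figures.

T = 0.273

E < U₀: inside the barrier ψ ∝ e^{±κx} with κ = √(2m(U₀ − E))/ℏ = 1.140.
κL = 1.231, sinh(κL) = 1.567.
Matching ψ, ψ′ at both faces gives T = [1 + U₀² sinh²(κL) / (4E(U₀ − E))]⁻¹ = 1/3.661 = 0.273.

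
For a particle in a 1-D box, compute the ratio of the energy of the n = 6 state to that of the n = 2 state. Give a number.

Since E_n ∝ n², the ratio is (6/2)² = 9.

9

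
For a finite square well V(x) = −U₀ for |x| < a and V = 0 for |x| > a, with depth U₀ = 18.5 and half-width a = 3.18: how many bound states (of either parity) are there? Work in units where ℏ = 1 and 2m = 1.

Define the well-strength parameter z₀ = (a/ℏ)√(2mU₀) = 3.18 × √(2·0.5·18.5) = 13.68.
A new bound state (alternating even/odd) appears each time z₀ passes a multiple of π/2, so N = ⌊2z₀/π⌋ + 1 = ⌊8.707⌋ + 1 = 9.

N = 9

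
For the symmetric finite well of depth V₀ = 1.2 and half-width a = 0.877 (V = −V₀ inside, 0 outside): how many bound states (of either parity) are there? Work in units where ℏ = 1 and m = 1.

N = 1

The dimensionless depth is z₀ = a√(2mV₀)/ℏ = 0.877 × √(2.400) = 1.359.
A new bound state (alternating even/odd) appears each time z₀ passes a multiple of π/2, so N = ⌊2z₀/π⌋ + 1 = ⌊0.8649⌋ + 1 = 1.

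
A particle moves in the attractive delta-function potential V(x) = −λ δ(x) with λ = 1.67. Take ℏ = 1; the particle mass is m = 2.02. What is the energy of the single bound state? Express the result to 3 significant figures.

E = -2.82

For x ≠ 0 the bound state is ψ ∝ e^{−κ|x|}; integrating the TISE across the delta gives the cusp condition 2κ = 2mλ/ℏ², so κ = 3.373.
Then E = −ℏ²κ²/(2m) = −mλ²/(2ℏ²) = -2.817.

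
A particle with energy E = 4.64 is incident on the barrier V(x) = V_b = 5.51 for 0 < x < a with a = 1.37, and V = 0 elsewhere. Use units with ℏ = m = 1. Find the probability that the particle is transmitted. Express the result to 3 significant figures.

E < V_b: inside the barrier ψ ∝ e^{±κx} with κ = √(2m(V_b − E))/ℏ = 1.319.
κa = 1.807, sinh(κa) = 2.964.
Matching ψ, ψ′ at both faces gives T = [1 + V_b² sinh²(κa) / (4E(V_b − E))]⁻¹ = 1/17.52 = 0.0571.

T = 0.0571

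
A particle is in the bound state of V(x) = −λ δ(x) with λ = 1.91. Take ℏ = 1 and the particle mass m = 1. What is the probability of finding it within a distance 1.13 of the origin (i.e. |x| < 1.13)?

P = 0.987

The normalised bound state is ψ = √κ e^{−κ|x|} with κ = mλ/ℏ² = 1.910.
P(|x| < d) = ∫_{−d}^{d} κ e^{−2κ|x|} dx = 1 − e^{−2κd} = 1 − e^{−4.317} = 0.9867.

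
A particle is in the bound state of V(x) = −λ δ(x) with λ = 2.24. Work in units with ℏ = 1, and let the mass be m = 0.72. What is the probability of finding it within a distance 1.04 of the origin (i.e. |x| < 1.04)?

The normalised bound state is ψ = √κ e^{−κ|x|} with κ = mλ/ℏ² = 1.613.
P(|x| < d) = ∫_{−d}^{d} κ e^{−2κ|x|} dx = 1 − e^{−2κd} = 1 − e^{−3.355} = 0.9651.

P = 0.965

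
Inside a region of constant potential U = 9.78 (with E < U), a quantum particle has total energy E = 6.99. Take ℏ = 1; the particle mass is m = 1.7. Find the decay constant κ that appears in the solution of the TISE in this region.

κ = 3.08

Since E < U the TISE in this region is ψ'' = κ²ψ with κ = √(2m(U − E))/ℏ.
κ = √(2 × 1.7 × 2.79) = 3.080.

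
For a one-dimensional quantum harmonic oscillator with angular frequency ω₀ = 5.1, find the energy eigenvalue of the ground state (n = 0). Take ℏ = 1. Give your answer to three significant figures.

The oscillator eigenvalues are E_n = ℏω₀(n + ½), so E_0 = 5.1 × 0.5 = 2.550.

E = 2.55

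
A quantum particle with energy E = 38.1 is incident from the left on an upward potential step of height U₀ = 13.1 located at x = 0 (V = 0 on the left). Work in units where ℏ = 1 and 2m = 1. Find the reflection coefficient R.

R = 0.0110

On each side the TISE gives plane waves with k = √(2m(E − V))/ℏ: k₁ = √(2·½·38.1) = 6.173, k₂ = √(2·½·25) = 5.000.
Matching ψ and ψ′ at x = 0 gives r = (k₁ − k₂)/(k₁ + k₂), so R = r² = 0.01101 and T = 1 − R = 0.9890.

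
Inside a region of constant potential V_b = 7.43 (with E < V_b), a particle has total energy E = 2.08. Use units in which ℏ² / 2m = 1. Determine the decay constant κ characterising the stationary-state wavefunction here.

κ = 2.31

Since E < V_b the TISE in this region is ψ'' = κ²ψ with κ = √(2m(V_b − E))/ℏ.
κ = √(2 × 0.5 × 5.35) = 2.313.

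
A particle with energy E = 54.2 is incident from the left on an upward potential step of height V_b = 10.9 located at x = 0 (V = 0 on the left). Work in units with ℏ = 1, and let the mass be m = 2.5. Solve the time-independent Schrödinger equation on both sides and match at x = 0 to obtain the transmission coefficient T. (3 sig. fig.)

T = 0.997

On each side the TISE gives plane waves with k = √(2m(E − V))/ℏ: k₁ = √(2·2.5·54.2) = 16.46, k₂ = √(2·2.5·43.3) = 14.71.
Matching ψ and ψ′ at x = 0 gives r = (k₁ − k₂)/(k₁ + k₂), so R = r² = 0.003144 and T = 1 − R = 0.9969.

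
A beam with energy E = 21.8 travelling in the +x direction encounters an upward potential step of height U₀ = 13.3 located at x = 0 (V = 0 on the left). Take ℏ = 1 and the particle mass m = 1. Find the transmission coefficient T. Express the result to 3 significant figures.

T = 0.947

On each side the TISE gives plane waves with k = √(2m(E − V))/ℏ: k₁ = √(2·1·21.8) = 6.603, k₂ = √(2·1·8.5) = 4.123.
Matching ψ and ψ′ at x = 0 gives r = (k₁ − k₂)/(k₁ + k₂), so R = r² = 0.05346 and T = 1 − R = 0.9465.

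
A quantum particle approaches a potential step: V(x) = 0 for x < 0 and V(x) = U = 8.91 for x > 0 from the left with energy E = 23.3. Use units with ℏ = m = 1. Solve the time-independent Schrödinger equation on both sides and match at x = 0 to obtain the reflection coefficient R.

On each side the TISE gives plane waves with k = √(2m(E − V))/ℏ: k₁ = √(2·1·23.3) = 6.826, k₂ = √(2·1·14.39) = 5.365.
Matching ψ and ψ′ at x = 0 gives r = (k₁ − k₂)/(k₁ + k₂), so R = r² = 0.01438 and T = 1 − R = 0.9856.

R = 0.0144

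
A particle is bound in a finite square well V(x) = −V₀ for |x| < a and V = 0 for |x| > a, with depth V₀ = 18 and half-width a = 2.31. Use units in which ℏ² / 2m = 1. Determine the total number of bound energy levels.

The dimensionless depth is z₀ = a√(2mV₀)/ℏ = 2.31 × √(18.00) = 9.800.
The even/odd transcendental equations gain one root per π/2 in z₀, giving N = 1 + ⌊2z₀/π⌋ = 1 + ⌊6.239⌋ = 7.

N = 7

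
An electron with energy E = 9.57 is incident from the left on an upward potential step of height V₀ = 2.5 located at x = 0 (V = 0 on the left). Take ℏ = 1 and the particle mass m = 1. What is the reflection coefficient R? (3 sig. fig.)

The wavenumbers are k₁ = √(2mE)/ℏ = 4.375 on the left and k₂ = √(2m(E − V₀))/ℏ = 3.760 on the right.
Continuity of ψ and ψ′ at the step yields the reflection amplitude r = (k₁ − k₂)/(k₁ + k₂) = 0.07555; thus R = |r|² = 0.005708, T = 0.9943.

R = 0.00571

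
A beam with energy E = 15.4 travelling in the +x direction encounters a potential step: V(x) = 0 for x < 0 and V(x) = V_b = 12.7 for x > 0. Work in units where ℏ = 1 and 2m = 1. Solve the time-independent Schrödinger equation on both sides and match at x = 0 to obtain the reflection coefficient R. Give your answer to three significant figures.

On each side the TISE gives plane waves with k = √(2m(E − V))/ℏ: k₁ = √(2·½·15.4) = 3.924, k₂ = √(2·½·2.7) = 1.643.
Continuity of ψ and ψ′ at the step yields the reflection amplitude r = (k₁ − k₂)/(k₁ + k₂) = 0.4097; thus R = |r|² = 0.1679, T = 0.8321.

R = 0.168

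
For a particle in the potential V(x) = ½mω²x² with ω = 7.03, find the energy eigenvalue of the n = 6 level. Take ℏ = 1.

Using E_n = (n + ½)ℏω: E_6 = 6.5 × 7.03 = 45.70.

E = 45.7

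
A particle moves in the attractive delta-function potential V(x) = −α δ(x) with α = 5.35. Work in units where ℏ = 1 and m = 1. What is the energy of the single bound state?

The bound state is ψ(x) = √κ e^{−κ|x|}. The derivative jump ψ'(0⁺) − ψ'(0⁻) = −(2mα/ℏ²)ψ(0) fixes κ = mα/ℏ² = 5.350.
Then E = −ℏ²κ²/(2m) = −mα²/(2ℏ²) = -14.31.

E = -14.3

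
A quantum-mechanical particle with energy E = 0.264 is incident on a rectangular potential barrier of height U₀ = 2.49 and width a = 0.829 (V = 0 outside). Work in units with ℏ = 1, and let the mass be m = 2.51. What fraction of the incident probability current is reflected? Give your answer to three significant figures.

E < U₀: inside the barrier ψ ∝ e^{±κx} with κ = √(2m(U₀ − E))/ℏ = 3.343.
κa = 2.771, sinh(κa) = 7.958.
The exact tunnelling result is T⁻¹ = 1 + U₀² sinh²(κa) / [4E(U₀ − E)] = 168.0, so T = 0.00595.
R = 1 − T = 0.994.

R = 0.994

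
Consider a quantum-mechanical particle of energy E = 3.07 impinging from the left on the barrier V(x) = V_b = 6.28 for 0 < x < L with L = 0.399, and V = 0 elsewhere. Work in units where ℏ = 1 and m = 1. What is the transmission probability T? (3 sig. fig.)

Since E < V_b the interior solution is evanescent with decay constant κ = √(2m(V_b − E))/ℏ = 2.534.
κL = 1.011, sinh(κL) = 1.192.
The exact tunnelling result is T⁻¹ = 1 + V_b² sinh²(κL) / [4E(V_b − E)] = 2.422, so T = 0.413.

T = 0.413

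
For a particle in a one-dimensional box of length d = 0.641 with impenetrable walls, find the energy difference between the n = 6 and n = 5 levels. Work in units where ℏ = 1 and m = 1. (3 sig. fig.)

E_n = n²π²ℏ²/(2md²), so ΔE = (6² − 5²) π²ℏ²/(2md²).
ΔE = 11 × π² / (2 × 1 × 0.641²) = 132.1.

ΔE = 132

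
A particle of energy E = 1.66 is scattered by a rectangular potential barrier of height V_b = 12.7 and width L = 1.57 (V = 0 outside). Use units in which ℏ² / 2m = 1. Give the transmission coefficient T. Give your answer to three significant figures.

T = 0.0000535

E < V_b: inside the barrier ψ ∝ e^{±κx} with κ = √(2m(V_b − E))/ℏ = 3.323.
κL = 5.217, sinh(κL) = 92.15.
Matching ψ, ψ′ at both faces gives T = [1 + V_b² sinh²(κL) / (4E(V_b − E))]⁻¹ = 1/18680 = 0.0000535.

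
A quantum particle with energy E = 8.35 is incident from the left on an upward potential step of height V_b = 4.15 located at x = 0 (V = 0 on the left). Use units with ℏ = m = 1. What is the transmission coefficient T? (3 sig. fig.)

The wavenumbers are k₁ = √(2mE)/ℏ = 4.087 on the left and k₂ = √(2m(E − V_b))/ℏ = 2.898 on the right.
Matching ψ and ψ′ at x = 0 gives r = (k₁ − k₂)/(k₁ + k₂), so R = r² = 0.02894 and T = 1 − R = 0.9711.

T = 0.971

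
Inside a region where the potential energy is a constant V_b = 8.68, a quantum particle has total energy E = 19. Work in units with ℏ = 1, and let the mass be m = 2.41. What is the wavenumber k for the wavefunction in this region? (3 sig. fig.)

With E > V_b the solution is oscillatory, ψ ∝ e^{±ikx} with k = √(2m(E − V_b))/ℏ.
k = √(2 × 2.41 × 10.32) = 7.053.

k = 7.05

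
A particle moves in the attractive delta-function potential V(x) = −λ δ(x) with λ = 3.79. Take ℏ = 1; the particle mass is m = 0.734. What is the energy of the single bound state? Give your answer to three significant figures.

The bound state is ψ(x) = √κ e^{−κ|x|}. The derivative jump ψ'(0⁺) − ψ'(0⁻) = −(2mλ/ℏ²)ψ(0) fixes κ = mλ/ℏ² = 2.782.
Then E = −ℏ²κ²/(2m) = −mλ²/(2ℏ²) = -5.272.

E = -5.27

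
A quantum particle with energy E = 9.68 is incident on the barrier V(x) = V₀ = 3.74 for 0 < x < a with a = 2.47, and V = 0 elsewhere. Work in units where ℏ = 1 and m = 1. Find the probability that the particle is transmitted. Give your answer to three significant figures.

E > V₀: inside the barrier k₂ = √(2m(E − V₀))/ℏ = 3.447, k₂a = 8.513.
Matching at both interfaces gives T⁻¹ = 1 + V₀² sin²(k₂a) / [4E(E − V₀)] = 1.038, hence T = 0.963.

T = 0.963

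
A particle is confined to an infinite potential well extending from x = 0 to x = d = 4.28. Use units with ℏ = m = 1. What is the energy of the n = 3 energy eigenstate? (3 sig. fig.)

The infinite-well eigenfunctions ψ_n = √(2/d) sin(nπx/d) vanish at both walls, giving E_n = n²π²ℏ²/(2md²).
E_3 = 3² × π² / (2 × 1 × 4.28²) = 2.425.

E = 2.42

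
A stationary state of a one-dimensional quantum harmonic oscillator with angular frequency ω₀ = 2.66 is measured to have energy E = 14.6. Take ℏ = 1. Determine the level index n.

n = 5

E_n = ℏω₀(n + ½) ⇒ n = E/(ℏω₀) − ½ = 14.6/2.66 − 0.5 = 4.989 → n = 5.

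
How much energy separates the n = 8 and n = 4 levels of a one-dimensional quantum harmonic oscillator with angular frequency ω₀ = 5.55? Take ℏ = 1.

E_n = ℏω₀(n + ½), so ΔE = (8 − 4) ℏω₀ = 4 × 5.55 = 22.20.

ΔE = 22.2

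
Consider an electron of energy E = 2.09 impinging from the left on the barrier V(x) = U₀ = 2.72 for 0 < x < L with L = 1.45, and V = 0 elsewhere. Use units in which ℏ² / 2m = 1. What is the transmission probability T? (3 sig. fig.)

T = 0.260

E < U₀: inside the barrier ψ ∝ e^{±κx} with κ = √(2m(U₀ − E))/ℏ = 0.7937.
κL = 1.151, sinh(κL) = 1.422.
The exact tunnelling result is T⁻¹ = 1 + U₀² sinh²(κL) / [4E(U₀ − E)] = 3.842, so T = 0.260.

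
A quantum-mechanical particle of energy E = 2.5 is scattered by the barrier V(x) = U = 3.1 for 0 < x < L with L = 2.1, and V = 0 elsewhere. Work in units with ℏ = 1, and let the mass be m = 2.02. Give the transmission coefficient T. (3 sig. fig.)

E < U: inside the barrier ψ ∝ e^{±κx} with κ = √(2m(U − E))/ℏ = 1.557.
κL = 3.270, sinh(κL) = 13.13.
Matching ψ, ψ′ at both faces gives T = [1 + U² sinh²(κL) / (4E(U − E))]⁻¹ = 1/277.1 = 0.00361.

T = 0.00361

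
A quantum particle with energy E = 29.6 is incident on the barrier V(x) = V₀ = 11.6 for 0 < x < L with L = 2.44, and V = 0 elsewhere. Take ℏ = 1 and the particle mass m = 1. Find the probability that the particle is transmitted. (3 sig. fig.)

T = 0.954

E > V₀: inside the barrier k₂ = √(2m(E − V₀))/ℏ = 6.000, k₂L = 14.64.
T = [1 + V₀² sin²(k₂L) / (4E(E − V₀))]⁻¹ = 1/1.048 = 0.954.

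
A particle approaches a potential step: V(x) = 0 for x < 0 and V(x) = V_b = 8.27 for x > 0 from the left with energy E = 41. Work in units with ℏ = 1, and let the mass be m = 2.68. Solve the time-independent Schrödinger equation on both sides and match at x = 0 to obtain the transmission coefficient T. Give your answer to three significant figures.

The wavenumbers are k₁ = √(2mE)/ℏ = 14.82 on the left and k₂ = √(2m(E − V_b))/ℏ = 13.25 on the right.
Continuity of ψ and ψ′ at the step yields the reflection amplitude r = (k₁ − k₂)/(k₁ + k₂) = 0.05626; thus R = |r|² = 0.003165, T = 0.9968.

T = 0.997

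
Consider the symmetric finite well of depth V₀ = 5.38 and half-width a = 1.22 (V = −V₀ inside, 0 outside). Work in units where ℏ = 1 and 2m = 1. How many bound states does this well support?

N = 2

The dimensionless depth is z₀ = a√(2mV₀)/ℏ = 1.22 × √(5.380) = 2.830.
The even/odd transcendental equations gain one root per π/2 in z₀, giving N = 1 + ⌊2z₀/π⌋ = 1 + ⌊1.801⌋ = 2.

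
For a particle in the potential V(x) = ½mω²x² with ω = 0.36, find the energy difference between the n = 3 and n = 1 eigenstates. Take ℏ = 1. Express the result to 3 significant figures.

E_n = ℏω(n + ½), so ΔE = (3 − 1) ℏω = 2 × 0.36 = 0.7200.

ΔE = 0.720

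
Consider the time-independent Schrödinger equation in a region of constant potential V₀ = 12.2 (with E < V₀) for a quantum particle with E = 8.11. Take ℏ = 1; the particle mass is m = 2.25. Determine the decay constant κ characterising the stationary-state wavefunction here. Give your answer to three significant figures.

κ = 4.29

Since E < V₀ the TISE in this region is ψ'' = κ²ψ with κ = √(2m(V₀ − E))/ℏ.
κ = √(2 × 2.25 × 4.09) = 4.290.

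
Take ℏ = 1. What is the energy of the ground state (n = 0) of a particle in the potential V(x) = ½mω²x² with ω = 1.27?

E = 0.635

The oscillator eigenvalues are E_n = ℏω(n + ½), so E_0 = 1.27 × 0.5 = 0.6350.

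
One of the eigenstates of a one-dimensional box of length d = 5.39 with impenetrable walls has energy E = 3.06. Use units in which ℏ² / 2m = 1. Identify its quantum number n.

For an infinite well E_n = n²π²ℏ²/(2md²), so n = (d/πℏ)√(2mE).
n = (5.39/π) × √(2 × 0.5 × 3.06) = 3.001 → n = 3.

n = 3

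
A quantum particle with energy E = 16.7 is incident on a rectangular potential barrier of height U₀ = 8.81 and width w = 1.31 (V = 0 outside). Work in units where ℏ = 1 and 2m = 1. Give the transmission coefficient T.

Above the barrier the interior wavenumber is k₂ = √(2m(E − U₀))/ℏ = 2.809, giving phase k₂w = 3.680.
Matching at both interfaces gives T⁻¹ = 1 + U₀² sin²(k₂w) / [4E(E − U₀)] = 1.039, hence T = 0.963.

T = 0.963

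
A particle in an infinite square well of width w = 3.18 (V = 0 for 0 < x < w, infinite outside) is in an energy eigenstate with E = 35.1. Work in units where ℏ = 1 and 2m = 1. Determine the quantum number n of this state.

n = 6

For an infinite well E_n = n²π²ℏ²/(2mw²), so n = (w/πℏ)√(2mE).
n = (3.18/π) × √(2 × 0.5 × 35.1) = 5.997 → n = 6.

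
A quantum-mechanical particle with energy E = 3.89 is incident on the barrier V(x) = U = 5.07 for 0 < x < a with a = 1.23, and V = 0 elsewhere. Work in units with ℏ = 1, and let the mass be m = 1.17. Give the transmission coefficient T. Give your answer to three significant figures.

T = 0.0472

E < U: inside the barrier ψ ∝ e^{±κx} with κ = √(2m(U − E))/ℏ = 1.662.
κa = 2.044, sinh(κa) = 3.795.
The exact tunnelling result is T⁻¹ = 1 + U² sinh²(κa) / [4E(U − E)] = 21.17, so T = 0.0472.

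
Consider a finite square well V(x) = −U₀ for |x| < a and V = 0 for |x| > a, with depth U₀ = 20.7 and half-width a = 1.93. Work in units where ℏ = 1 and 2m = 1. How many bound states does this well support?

N = 6

The dimensionless depth is z₀ = a√(2mU₀)/ℏ = 1.93 × √(20.70) = 8.781.
A new bound state (alternating even/odd) appears each time z₀ passes a multiple of π/2, so N = ⌊2z₀/π⌋ + 1 = ⌊5.590⌋ + 1 = 6.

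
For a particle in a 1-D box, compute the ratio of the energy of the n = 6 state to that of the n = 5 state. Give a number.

Since E_n ∝ n², the ratio is (6/5)² = 1.44.

1.44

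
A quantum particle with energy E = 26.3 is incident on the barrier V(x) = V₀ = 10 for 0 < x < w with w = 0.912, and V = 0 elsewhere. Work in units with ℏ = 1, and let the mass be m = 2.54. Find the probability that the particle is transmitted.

T = 0.955

E > V₀: inside the barrier k₂ = √(2m(E − V₀))/ℏ = 9.100, k₂w = 8.299.
T = [1 + V₀² sin²(k₂w) / (4E(E − V₀))]⁻¹ = 1/1.048 = 0.955.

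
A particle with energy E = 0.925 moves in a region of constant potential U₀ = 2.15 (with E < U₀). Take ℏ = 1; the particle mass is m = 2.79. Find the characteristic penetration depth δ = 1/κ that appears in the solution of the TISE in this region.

Since E < U₀ the TISE in this region is ψ'' = κ²ψ with κ = √(2m(U₀ − E))/ℏ.
κ = √(2 × 2.79 × 1.225) = 2.614. The penetration depth is δ = 1/κ = 0.382.

δ = 0.382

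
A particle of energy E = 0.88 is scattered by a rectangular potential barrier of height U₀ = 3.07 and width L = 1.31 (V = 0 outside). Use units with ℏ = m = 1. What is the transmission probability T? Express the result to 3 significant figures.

Since E < U₀ the interior solution is evanescent with decay constant κ = √(2m(U₀ − E))/ℏ = 2.093.
κL = 2.742, sinh(κL) = 7.724.
Matching ψ, ψ′ at both faces gives T = [1 + U₀² sinh²(κL) / (4E(U₀ − E))]⁻¹ = 1/73.94 = 0.0135.

T = 0.0135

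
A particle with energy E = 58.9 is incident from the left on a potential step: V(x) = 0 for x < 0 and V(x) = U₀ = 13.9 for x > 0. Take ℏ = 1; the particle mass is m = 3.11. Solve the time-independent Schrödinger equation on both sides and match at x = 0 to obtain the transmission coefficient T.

T = 0.995

On each side the TISE gives plane waves with k = √(2m(E − V))/ℏ: k₁ = √(2·3.11·58.9) = 19.14, k₂ = √(2·3.11·45) = 16.73.
Matching ψ and ψ′ at x = 0 gives r = (k₁ − k₂)/(k₁ + k₂), so R = r² = 0.004515 and T = 1 − R = 0.9955.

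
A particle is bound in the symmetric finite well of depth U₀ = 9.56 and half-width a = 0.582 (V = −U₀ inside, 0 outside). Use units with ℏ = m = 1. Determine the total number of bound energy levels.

N = 2

Define the well-strength parameter z₀ = (a/ℏ)√(2mU₀) = 0.582 × √(2·1·9.56) = 2.545.
The even/odd transcendental equations gain one root per π/2 in z₀, giving N = 1 + ⌊2z₀/π⌋ = 1 + ⌊1.620⌋ = 2.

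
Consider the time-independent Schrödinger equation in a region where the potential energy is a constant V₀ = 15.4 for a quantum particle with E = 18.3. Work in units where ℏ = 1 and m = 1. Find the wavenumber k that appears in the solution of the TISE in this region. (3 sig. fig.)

With E > V₀ the solution is oscillatory, ψ ∝ e^{±ikx} with k = √(2m(E − V₀))/ℏ.
k = √(2 × 1 × 2.9) = 2.408.

k = 2.41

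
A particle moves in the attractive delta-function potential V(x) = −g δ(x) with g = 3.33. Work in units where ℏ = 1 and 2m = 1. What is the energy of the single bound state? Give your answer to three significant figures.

E = -2.77

For x ≠ 0 the bound state is ψ ∝ e^{−κ|x|}; integrating the TISE across the delta gives the cusp condition 2κ = 2mg/ℏ², so κ = 1.665.
Then E = −ℏ²κ²/(2m) = −mg²/(2ℏ²) = -2.772.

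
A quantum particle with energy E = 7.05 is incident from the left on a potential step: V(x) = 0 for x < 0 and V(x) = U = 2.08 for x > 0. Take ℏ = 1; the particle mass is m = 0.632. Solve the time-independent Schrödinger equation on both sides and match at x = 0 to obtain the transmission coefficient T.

T = 0.992

On each side the TISE gives plane waves with k = √(2m(E − V))/ℏ: k₁ = √(2·0.632·7.05) = 2.985, k₂ = √(2·0.632·4.97) = 2.506.
Matching ψ and ψ′ at x = 0 gives r = (k₁ − k₂)/(k₁ + k₂), so R = r² = 0.007600 and T = 1 − R = 0.9924.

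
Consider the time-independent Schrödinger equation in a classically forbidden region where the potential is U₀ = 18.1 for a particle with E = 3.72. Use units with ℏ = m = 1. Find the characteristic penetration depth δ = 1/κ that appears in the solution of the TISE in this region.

δ = 0.186

Since E < U₀ the TISE in this region is ψ'' = κ²ψ with κ = √(2m(U₀ − E))/ℏ.
κ = √(2 × 1 × 14.38) = 5.363. The penetration depth is δ = 1/κ = 0.186.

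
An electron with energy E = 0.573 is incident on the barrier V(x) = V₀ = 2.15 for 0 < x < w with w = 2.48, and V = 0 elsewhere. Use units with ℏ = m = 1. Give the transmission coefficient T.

T = 0.000467

Since E < V₀ the interior solution is evanescent with decay constant κ = √(2m(V₀ − E))/ℏ = 1.776.
κw = 4.404, sinh(κw) = 40.90.
Matching ψ, ψ′ at both faces gives T = [1 + V₀² sinh²(κw) / (4E(V₀ − E))]⁻¹ = 1/2140 = 0.000467.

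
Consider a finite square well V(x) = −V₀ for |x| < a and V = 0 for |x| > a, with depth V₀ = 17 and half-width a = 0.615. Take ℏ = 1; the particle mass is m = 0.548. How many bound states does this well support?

N = 2

Define the well-strength parameter z₀ = (a/ℏ)√(2mV₀) = 0.615 × √(2·0.548·17) = 2.655.
The even/odd transcendental equations gain one root per π/2 in z₀, giving N = 1 + ⌊2z₀/π⌋ = 1 + ⌊1.690⌋ = 2.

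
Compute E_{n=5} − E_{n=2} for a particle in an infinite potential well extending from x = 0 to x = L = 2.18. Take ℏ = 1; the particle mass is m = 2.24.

E_n = n²π²ℏ²/(2mL²), so ΔE = (5² − 2²) π²ℏ²/(2mL²).
ΔE = 21 × π² / (2 × 2.24 × 2.18²) = 9.735.

ΔE = 9.73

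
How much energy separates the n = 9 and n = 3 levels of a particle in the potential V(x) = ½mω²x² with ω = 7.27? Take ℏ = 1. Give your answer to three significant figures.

E_n = ℏω(n + ½), so ΔE = (9 − 3) ℏω = 6 × 7.27 = 43.62.

ΔE = 43.6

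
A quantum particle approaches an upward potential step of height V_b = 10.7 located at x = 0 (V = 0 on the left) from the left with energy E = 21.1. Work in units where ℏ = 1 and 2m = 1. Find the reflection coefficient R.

R = 0.0306

The wavenumbers are k₁ = √(2mE)/ℏ = 4.593 on the left and k₂ = √(2m(E − V_b))/ℏ = 3.225 on the right.
Matching ψ and ψ′ at x = 0 gives r = (k₁ − k₂)/(k₁ + k₂), so R = r² = 0.03064 and T = 1 − R = 0.9694.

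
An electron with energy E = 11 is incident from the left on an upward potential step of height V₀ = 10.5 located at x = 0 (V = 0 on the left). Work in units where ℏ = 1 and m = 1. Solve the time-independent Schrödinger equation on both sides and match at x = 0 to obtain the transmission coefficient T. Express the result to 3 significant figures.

T = 0.579

On each side the TISE gives plane waves with k = √(2m(E − V))/ℏ: k₁ = √(2·1·11) = 4.690, k₂ = √(2·1·0.5) = 1.000.
Matching ψ and ψ′ at x = 0 gives r = (k₁ − k₂)/(k₁ + k₂), so R = r² = 0.4206 and T = 1 − R = 0.5794.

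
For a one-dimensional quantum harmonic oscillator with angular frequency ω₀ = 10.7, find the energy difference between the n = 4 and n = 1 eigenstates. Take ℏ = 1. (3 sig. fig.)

ΔE = 32.1

E_n = ℏω₀(n + ½), so ΔE = (4 − 1) ℏω₀ = 3 × 10.7 = 32.10.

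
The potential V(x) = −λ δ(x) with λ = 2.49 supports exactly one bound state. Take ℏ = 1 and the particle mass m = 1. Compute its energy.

E = -3.10

The bound state is ψ(x) = √κ e^{−κ|x|}. The derivative jump ψ'(0⁺) − ψ'(0⁻) = −(2mλ/ℏ²)ψ(0) fixes κ = mλ/ℏ² = 2.490.
Then E = −ℏ²κ²/(2m) = −mλ²/(2ℏ²) = -3.100.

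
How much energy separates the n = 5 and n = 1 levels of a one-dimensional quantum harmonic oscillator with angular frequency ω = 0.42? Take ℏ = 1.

ΔE = 1.68

E_n = ℏω(n + ½), so ΔE = (5 − 1) ℏω = 4 × 0.42 = 1.680.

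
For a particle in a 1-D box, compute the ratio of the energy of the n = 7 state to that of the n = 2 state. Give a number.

12.25

E_n = n²π²ℏ²/(2mL²) so the ratio is n₂²/n₁² = 49/4 = 12.25.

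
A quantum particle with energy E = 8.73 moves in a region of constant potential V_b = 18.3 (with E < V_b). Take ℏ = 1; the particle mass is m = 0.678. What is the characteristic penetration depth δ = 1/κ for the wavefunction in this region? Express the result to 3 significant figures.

δ = 0.278

Since E < V_b the TISE in this region is ψ'' = κ²ψ with κ = √(2m(V_b − E))/ℏ.
κ = √(2 × 0.678 × 9.57) = 3.602. The penetration depth is δ = 1/κ = 0.278.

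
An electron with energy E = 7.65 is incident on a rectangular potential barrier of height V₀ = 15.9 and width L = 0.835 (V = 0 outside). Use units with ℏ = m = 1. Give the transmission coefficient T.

E < V₀: inside the barrier ψ ∝ e^{±κx} with κ = √(2m(V₀ − E))/ℏ = 4.062.
κL = 3.392, sinh(κL) = 14.84.
Matching ψ, ψ′ at both faces gives T = [1 + V₀² sinh²(κL) / (4E(V₀ − E))]⁻¹ = 1/221.6 = 0.00451.

T = 0.00451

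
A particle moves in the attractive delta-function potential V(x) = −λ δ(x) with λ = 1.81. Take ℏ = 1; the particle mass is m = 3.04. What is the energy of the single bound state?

E = -4.98

For x ≠ 0 the bound state is ψ ∝ e^{−κ|x|}; integrating the TISE across the delta gives the cusp condition 2κ = 2mλ/ℏ², so κ = 5.502.
Then E = −ℏ²κ²/(2m) = −mλ²/(2ℏ²) = -4.980.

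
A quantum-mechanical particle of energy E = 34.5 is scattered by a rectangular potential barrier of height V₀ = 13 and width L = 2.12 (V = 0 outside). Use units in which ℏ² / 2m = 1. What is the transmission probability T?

Above the barrier the interior wavenumber is k₂ = √(2m(E − V₀))/ℏ = 4.637, giving phase k₂L = 9.830.
T = [1 + V₀² sin²(k₂L) / (4E(E − V₀))]⁻¹ = 1/1.009 = 0.991.

T = 0.991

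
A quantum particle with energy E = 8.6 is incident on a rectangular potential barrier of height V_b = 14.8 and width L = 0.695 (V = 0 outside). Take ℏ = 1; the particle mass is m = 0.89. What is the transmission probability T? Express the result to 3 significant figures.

Since E < V_b the interior solution is evanescent with decay constant κ = √(2m(V_b − E))/ℏ = 3.322.
κL = 2.309, sinh(κL) = 4.982.
The exact tunnelling result is T⁻¹ = 1 + V_b² sinh²(κL) / [4E(V_b − E)] = 26.49, so T = 0.0378.

T = 0.0378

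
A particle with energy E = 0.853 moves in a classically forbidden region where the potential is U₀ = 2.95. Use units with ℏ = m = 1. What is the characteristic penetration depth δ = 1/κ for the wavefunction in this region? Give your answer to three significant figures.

δ = 0.488

Since E < U₀ the TISE in this region is ψ'' = κ²ψ with κ = √(2m(U₀ − E))/ℏ.
κ = √(2 × 1 × 2.097) = 2.048. The penetration depth is δ = 1/κ = 0.488.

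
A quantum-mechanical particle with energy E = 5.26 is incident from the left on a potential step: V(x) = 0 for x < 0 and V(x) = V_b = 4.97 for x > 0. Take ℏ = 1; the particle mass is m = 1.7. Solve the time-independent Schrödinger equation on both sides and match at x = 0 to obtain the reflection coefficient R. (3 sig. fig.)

R = 0.384

The wavenumbers are k₁ = √(2mE)/ℏ = 4.229 on the left and k₂ = √(2m(E − V_b))/ℏ = 0.9930 on the right.
Matching ψ and ψ′ at x = 0 gives r = (k₁ − k₂)/(k₁ + k₂), so R = r² = 0.3840 and T = 1 − R = 0.6160.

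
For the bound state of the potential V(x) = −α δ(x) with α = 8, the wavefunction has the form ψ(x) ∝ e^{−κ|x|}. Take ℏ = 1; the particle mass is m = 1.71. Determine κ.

Integrating the TISE across x = 0 gives the cusp condition ψ'(0⁺) − ψ'(0⁻) = −(2mα/ℏ²)ψ(0).
With ψ ∝ e^{−κ|x|} this yields −2κ = −2mα/ℏ², so κ = mα/ℏ² = 13.68.

κ = 13.7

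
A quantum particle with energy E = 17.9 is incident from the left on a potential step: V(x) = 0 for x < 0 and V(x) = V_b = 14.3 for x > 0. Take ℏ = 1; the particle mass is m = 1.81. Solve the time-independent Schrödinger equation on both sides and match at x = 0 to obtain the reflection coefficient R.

On each side the TISE gives plane waves with k = √(2m(E − V))/ℏ: k₁ = √(2·1.81·17.9) = 8.050, k₂ = √(2·1.81·3.6) = 3.610.
Matching ψ and ψ′ at x = 0 gives r = (k₁ − k₂)/(k₁ + k₂), so R = r² = 0.1450 and T = 1 − R = 0.8550.

R = 0.145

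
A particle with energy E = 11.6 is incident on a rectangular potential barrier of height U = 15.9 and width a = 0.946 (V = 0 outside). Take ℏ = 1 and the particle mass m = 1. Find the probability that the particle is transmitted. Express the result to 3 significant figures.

E < U: inside the barrier ψ ∝ e^{±κx} with κ = √(2m(U − E))/ℏ = 2.933.
κa = 2.774, sinh(κa) = 7.982.
The exact tunnelling result is T⁻¹ = 1 + U² sinh²(κa) / [4E(U − E)] = 81.73, so T = 0.0122.

T = 0.0122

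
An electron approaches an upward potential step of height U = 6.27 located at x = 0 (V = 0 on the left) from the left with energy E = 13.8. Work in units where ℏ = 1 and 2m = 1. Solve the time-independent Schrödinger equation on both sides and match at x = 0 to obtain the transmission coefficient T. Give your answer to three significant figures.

T = 0.977

The wavenumbers are k₁ = √(2mE)/ℏ = 3.715 on the left and k₂ = √(2m(E − U))/ℏ = 2.744 on the right.
Continuity of ψ and ψ′ at the step yields the reflection amplitude r = (k₁ − k₂)/(k₁ + k₂) = 0.1503; thus R = |r|² = 0.02259, T = 0.9774.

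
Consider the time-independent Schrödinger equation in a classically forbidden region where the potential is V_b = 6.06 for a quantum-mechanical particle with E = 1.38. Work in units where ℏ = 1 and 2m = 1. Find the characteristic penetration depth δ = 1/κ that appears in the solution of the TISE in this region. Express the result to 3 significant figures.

Since E < V_b the TISE in this region is ψ'' = κ²ψ with κ = √(2m(V_b − E))/ℏ.
κ = √(2 × 0.5 × 4.68) = 2.163. The penetration depth is δ = 1/κ = 0.462.

δ = 0.462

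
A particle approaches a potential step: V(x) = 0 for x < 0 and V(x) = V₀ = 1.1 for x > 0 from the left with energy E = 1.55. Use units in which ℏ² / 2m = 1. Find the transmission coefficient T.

On each side the TISE gives plane waves with k = √(2m(E − V))/ℏ: k₁ = √(2·½·1.55) = 1.245, k₂ = √(2·½·0.45) = 0.6708.
Continuity of ψ and ψ′ at the step yields the reflection amplitude r = (k₁ − k₂)/(k₁ + k₂) = 0.2997; thus R = |r|² = 0.08982, T = 0.9102.

T = 0.910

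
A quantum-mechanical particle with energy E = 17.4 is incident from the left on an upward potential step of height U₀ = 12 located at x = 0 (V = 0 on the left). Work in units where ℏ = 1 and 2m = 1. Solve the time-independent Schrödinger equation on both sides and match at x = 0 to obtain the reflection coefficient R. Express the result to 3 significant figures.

On each side the TISE gives plane waves with k = √(2m(E − V))/ℏ: k₁ = √(2·½·17.4) = 4.171, k₂ = √(2·½·5.4) = 2.324.
Continuity of ψ and ψ′ at the step yields the reflection amplitude r = (k₁ − k₂)/(k₁ + k₂) = 0.2845; thus R = |r|² = 0.08091, T = 0.9191.

R = 0.0809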